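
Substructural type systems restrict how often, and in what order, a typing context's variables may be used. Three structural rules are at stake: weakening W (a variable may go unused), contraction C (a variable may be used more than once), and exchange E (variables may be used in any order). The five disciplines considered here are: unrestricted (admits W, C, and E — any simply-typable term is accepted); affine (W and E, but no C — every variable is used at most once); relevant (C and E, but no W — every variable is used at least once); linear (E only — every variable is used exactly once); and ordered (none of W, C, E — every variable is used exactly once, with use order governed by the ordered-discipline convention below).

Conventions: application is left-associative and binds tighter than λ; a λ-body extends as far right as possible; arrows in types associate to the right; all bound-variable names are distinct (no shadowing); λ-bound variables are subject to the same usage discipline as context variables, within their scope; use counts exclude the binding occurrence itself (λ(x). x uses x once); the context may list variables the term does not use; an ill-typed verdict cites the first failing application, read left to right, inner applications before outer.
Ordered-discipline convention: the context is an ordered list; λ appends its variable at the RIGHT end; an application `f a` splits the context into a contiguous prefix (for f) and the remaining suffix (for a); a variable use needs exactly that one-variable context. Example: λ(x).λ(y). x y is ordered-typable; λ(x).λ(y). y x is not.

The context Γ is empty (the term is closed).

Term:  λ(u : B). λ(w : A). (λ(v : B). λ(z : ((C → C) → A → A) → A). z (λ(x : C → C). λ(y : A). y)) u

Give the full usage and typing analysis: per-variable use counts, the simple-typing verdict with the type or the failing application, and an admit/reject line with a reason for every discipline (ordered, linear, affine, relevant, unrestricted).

counts: u [bound]: 1; w [bound]: 0; v [bound]: 0; z [bound]: 1; x [bound]: 0; y [bound]: 1
order of uses: z, y, u
typing: ✓ — B → A → (((C → C) → A → A) → A) → A
ordered: ✗ — w, v, x left unused
linear: ✗ — w, v, x left unused
affine: ✓ — u, w, v, z, x, y: no repeats, contraction unneeded
relevant: ✗ — w, v, x left unused
unrestricted: ✓ — well-typed at B → A → (((C → C) → A → A) → A) → A; no restrictions here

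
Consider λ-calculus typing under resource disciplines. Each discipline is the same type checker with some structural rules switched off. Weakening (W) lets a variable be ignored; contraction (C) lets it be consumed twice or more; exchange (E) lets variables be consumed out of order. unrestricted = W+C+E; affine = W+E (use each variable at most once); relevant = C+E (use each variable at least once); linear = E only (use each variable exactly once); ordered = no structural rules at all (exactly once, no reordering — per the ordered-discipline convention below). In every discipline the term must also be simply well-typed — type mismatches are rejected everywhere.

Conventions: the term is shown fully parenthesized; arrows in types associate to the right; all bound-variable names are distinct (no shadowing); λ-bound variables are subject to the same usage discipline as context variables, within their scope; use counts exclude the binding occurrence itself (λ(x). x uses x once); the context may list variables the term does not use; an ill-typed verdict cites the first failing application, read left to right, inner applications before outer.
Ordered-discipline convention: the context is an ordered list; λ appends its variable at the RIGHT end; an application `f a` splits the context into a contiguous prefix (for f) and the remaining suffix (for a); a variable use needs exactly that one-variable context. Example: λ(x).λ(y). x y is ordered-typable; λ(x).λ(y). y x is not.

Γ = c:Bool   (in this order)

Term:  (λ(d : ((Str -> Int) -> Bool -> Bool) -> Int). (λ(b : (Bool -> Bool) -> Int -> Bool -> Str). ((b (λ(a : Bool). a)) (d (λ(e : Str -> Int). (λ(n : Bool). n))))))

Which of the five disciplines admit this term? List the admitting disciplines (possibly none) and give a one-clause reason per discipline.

admitting disciplines: affine, unrestricted
variable uses: c=0; d (bound)=1; b (bound)=1; a (bound)=1; e (bound)=0; n (bound)=1
use order (left to right): b, a, d, n
typing: well-typed at (((Str -> Int) -> Bool -> Bool) -> Int) -> ((Bool -> Bool) -> Int -> Bool -> Str) -> Bool -> Str
ordered: ✗, unused: c, e — weakening required
linear: ✗, unused: c, e — weakening required
affine: ✓, c, d, b, a, e, n: no repeats, contraction unneeded
relevant: ✗, unused: c, e — weakening required
unrestricted: ✓, simply typable at (((Str -> Int) -> Bool -> Bool) -> Int) -> ((Bool -> Bool) -> Int -> Bool -> Str) -> Bool -> Str; W, C, E all held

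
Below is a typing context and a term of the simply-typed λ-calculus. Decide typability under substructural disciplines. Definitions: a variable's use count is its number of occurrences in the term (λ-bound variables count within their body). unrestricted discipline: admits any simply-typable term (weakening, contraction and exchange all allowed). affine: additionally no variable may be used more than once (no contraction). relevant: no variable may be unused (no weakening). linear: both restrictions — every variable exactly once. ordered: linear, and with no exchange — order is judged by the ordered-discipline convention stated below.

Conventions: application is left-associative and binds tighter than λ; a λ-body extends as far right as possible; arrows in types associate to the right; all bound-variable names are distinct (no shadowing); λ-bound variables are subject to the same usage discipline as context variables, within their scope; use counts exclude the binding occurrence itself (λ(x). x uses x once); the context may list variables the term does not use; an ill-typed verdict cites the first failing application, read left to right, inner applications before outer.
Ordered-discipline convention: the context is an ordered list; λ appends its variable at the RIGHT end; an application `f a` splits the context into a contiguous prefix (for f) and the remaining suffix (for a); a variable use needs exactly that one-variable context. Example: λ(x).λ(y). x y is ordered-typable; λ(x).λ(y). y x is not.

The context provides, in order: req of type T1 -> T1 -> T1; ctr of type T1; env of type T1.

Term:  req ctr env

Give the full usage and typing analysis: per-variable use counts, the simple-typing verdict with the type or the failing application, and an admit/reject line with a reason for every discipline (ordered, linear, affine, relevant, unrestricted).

use counts: req: 1×, ctr: 1×, env: 1×
uses in reading order: req, ctr, env
typing: well-typed at T1
ordered: ✓, req, ctr, env: once each, no exchange needed
linear: ✓, req, ctr, env: one use apiece
affine: ✓, no duplicate uses among req, ctr, env
relevant: ✓, none of req, ctr, env goes unused
unrestricted: ✓, well-typed at T1; no restrictions here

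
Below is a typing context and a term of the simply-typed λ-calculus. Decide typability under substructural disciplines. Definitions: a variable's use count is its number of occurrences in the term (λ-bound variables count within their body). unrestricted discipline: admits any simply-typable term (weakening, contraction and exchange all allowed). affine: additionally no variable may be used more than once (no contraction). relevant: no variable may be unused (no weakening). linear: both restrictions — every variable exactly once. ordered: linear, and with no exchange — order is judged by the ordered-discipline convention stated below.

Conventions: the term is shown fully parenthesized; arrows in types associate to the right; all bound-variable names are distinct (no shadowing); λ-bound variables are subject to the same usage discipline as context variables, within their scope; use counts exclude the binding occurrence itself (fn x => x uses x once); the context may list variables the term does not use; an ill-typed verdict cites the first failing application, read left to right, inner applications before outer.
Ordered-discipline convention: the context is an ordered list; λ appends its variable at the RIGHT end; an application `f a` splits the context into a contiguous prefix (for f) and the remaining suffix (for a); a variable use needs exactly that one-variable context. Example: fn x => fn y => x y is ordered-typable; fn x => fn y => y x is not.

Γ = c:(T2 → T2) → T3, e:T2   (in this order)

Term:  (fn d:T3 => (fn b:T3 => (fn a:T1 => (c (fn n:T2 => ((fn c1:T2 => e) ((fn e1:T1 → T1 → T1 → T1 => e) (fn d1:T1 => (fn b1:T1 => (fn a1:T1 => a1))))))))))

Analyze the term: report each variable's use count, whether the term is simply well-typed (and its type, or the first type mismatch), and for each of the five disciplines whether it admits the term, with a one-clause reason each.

counts: c ×1, e ×2, d (bound) ×0, b (bound) ×0, a (bound) ×0, n (bound) ×0, c1 (bound) ×0, e1 (bound) ×0, d1 (bound) ×0, b1 (bound) ×0, a1 (bound) ×1
uses in reading order: c, e, e, a1
typing: well-typed at T3 → T3 → T1 → T3
ordered: ✗ — repeated use of e ×2; needs weakening: d, b, a, n, c1, e1, d1, b1 unused
linear: ✗ — repeated use of e ×2; needs weakening: d, b, a, n, c1, e1, d1, b1 unused
affine: ✗ — repeated use of e ×2
relevant: ✗ — needs weakening: d, b, a, n, c1, e1, d1, b1 unused
unrestricted: ✓ — well-typed at T3 → T3 → T1 → T3; no restrictions here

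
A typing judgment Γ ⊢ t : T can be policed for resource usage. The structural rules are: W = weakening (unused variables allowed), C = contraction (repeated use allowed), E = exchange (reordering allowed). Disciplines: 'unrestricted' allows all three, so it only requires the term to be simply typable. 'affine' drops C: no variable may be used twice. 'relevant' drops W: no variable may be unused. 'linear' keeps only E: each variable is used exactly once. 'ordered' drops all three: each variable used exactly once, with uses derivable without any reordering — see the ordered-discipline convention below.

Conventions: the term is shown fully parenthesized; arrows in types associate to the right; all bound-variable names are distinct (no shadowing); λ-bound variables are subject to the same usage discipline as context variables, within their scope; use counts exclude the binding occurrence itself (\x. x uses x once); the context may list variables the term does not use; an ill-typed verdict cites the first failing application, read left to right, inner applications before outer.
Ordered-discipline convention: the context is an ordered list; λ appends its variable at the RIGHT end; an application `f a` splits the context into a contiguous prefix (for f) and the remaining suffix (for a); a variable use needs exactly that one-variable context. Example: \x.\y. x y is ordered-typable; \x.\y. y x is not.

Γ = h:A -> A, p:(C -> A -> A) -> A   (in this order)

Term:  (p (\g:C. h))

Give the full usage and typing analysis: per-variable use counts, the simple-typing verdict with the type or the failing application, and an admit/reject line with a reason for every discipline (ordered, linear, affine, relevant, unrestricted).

counts: h=1; p=1; g (bound)=0
uses in reading order: p, h
typing: well-typed at A
ordered: ✗, needs weakening: g unused
linear: ✗, needs weakening: g unused
affine: ✓, h, p, g: no repeats, contraction unneeded
relevant: ✗, needs weakening: g unused
unrestricted: ✓, type-checks (A) and nothing is barred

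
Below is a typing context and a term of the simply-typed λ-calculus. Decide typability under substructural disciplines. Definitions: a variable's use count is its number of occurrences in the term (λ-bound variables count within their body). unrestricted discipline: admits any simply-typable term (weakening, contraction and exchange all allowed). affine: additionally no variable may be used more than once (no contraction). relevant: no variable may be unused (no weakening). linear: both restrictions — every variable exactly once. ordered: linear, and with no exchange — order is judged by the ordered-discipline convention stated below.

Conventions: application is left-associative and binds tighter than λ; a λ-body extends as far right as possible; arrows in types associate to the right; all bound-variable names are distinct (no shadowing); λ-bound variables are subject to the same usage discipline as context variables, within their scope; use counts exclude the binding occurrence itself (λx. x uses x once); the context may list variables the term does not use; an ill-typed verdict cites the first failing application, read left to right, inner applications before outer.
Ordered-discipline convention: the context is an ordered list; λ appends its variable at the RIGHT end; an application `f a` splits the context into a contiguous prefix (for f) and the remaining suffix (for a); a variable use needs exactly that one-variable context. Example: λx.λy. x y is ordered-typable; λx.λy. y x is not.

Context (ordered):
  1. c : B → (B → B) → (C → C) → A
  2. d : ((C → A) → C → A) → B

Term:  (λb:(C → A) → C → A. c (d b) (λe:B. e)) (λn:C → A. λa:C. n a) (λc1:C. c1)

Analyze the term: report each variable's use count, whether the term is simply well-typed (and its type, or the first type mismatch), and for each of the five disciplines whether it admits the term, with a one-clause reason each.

variable uses: c: 1×; d: 1×; b (bound): 1×; e (bound): 1×; n (bound): 1×; a (bound): 1×; c1 (bound): 1×
use order (left to right): c, d, b, e, n, a, c1
typing: well-typed — term : A
ordered ✓ (single-use (c, d, b, e, n, a, c1), ordered derivation ok)
linear ✓ (each of c, d, b, e, n, a, c1 used exactly once)
affine ✓ (at most one use each (c, d, b, e, n, a, c1))
relevant ✓ (every one of c, d, b, e, n, a, c1 appears)
unrestricted ✓ (type-checks (A) and nothing is barred)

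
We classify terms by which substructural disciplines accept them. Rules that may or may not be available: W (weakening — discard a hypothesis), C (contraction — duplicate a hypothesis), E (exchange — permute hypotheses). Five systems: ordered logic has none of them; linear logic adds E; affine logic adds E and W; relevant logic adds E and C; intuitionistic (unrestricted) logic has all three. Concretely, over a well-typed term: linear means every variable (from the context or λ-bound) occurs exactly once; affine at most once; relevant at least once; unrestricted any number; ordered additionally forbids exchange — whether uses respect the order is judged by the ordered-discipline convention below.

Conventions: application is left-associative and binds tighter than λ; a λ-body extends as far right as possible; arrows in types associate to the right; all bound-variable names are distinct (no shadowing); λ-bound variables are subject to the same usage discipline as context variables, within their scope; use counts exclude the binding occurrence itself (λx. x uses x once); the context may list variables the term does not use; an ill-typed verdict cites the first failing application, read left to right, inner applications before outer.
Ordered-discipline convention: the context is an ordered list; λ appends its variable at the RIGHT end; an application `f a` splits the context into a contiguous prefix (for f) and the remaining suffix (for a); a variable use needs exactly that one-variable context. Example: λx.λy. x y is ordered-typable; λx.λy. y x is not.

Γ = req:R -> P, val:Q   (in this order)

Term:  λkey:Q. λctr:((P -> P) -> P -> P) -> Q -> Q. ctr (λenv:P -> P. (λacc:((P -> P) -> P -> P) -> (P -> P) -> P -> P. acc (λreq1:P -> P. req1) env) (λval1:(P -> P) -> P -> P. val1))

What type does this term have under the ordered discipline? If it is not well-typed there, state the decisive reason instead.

not well-typed under ordered — req, val, key left unused
counts: req: 0×, val: 0×, key (bound): 0×, ctr (bound): 1×, env (bound): 1×, acc (bound): 1×, req1 (bound): 1×, val1 (bound): 1×
use order (left to right): ctr, acc, req1, env, val1
typing: the term checks, with type Q -> (((P -> P) -> P -> P) -> Q -> Q) -> Q -> Q
per-discipline verdicts: ordered ✗ · linear ✗ · affine ✓ · relevant ✗ · unrestricted ✓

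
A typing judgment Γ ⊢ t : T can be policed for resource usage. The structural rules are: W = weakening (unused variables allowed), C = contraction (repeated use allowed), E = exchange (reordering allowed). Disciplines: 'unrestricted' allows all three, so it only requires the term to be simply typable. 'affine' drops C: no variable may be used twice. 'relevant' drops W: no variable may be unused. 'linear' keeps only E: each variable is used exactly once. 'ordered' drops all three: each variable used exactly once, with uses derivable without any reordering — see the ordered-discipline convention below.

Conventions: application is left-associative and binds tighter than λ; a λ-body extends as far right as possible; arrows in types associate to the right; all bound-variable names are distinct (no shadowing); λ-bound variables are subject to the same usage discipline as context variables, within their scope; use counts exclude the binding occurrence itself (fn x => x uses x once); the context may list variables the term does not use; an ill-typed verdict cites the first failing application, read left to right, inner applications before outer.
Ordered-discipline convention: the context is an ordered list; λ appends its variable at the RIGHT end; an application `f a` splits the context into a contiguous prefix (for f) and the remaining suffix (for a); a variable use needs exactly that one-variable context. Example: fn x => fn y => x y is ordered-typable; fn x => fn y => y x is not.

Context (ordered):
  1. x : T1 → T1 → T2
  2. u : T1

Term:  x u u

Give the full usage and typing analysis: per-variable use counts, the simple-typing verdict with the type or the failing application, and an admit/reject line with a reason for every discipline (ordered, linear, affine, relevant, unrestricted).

variable uses: x: 1, u: 2
order of uses: x, u, u
typing: well-typed — term : T2
ordered: ✗, u ×2 used more than once (contraction)
linear: ✗, u ×2 used more than once (contraction)
affine: ✗, u ×2 used more than once (contraction)
relevant: ✓, at least one use each (x, u)
unrestricted: ✓, type-checks (T2) and nothing is barred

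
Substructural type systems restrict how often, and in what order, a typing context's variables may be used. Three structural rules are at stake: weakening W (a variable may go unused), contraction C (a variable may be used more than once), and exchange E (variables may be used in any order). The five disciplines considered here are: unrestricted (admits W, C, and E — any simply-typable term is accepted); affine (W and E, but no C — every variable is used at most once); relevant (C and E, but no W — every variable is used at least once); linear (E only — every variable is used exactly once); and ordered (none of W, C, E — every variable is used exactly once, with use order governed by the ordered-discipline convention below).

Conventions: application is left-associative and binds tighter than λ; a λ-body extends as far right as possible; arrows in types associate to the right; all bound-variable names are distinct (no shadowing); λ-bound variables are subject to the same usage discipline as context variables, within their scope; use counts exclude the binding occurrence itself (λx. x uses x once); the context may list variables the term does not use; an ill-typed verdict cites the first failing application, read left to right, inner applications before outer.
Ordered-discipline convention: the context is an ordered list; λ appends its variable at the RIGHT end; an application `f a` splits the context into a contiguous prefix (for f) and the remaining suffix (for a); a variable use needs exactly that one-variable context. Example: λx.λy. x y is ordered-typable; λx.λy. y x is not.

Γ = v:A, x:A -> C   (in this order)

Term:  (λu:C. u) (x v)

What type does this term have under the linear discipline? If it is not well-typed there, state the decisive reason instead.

term : C
usage: v: 1×, x: 1×, u (λ-bound): 1×
use order (left to right): u, x, v
typing: well-typed at C
across the five disciplines: ordered ✗ · linear ✓ · affine ✓ · relevant ✓ · unrestricted ✓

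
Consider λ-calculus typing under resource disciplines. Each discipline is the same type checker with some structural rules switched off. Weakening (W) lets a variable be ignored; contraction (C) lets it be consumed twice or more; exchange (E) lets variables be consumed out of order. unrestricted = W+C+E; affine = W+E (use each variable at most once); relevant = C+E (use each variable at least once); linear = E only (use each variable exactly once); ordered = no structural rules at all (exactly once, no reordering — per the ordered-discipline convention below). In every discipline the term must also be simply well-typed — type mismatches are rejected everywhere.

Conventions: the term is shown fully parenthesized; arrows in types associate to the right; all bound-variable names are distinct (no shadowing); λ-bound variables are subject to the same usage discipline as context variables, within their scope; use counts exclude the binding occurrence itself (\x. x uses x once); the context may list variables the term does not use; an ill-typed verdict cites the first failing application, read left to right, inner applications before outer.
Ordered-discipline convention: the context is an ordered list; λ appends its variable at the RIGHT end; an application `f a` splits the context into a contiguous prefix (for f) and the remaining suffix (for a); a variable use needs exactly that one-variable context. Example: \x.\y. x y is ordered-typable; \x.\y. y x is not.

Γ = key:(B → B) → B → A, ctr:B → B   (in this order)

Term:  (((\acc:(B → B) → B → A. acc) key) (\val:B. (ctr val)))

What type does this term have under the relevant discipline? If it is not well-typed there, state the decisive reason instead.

term : B → A
use counts: key=1; ctr=1; acc [bound]=1; val [bound]=1
use order (left to right): acc, key, ctr, val
typing: well-typed — term : B → A
per-discipline verdicts: ordered ✓; linear ✓; affine ✓; relevant ✓; unrestricted ✓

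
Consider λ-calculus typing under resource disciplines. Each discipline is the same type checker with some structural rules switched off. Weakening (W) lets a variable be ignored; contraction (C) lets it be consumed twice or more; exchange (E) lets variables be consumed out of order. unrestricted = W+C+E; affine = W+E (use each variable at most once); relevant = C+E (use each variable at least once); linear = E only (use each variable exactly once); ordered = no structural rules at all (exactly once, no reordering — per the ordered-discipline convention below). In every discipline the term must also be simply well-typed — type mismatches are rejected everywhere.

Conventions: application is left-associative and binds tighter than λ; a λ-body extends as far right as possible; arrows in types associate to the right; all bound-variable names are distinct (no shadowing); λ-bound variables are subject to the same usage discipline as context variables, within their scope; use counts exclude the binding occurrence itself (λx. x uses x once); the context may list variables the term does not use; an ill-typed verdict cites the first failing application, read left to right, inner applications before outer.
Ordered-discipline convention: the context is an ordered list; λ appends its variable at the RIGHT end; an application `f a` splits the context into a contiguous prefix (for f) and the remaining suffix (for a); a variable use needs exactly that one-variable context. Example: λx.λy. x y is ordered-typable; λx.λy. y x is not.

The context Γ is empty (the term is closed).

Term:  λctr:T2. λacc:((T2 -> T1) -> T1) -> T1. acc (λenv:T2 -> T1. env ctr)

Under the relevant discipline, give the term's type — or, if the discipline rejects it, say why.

term : T2 -> (((T2 -> T1) -> T1) -> T1) -> T1
usage: ctr (bound) ×1, acc (bound) ×1, env (bound) ×1
uses in reading order: acc, env, ctr
typing: ✓ — T2 -> (((T2 -> T1) -> T1) -> T1) -> T1
per-discipline verdicts: ordered ✗, linear ✓, affine ✓, relevant ✓, unrestricted ✓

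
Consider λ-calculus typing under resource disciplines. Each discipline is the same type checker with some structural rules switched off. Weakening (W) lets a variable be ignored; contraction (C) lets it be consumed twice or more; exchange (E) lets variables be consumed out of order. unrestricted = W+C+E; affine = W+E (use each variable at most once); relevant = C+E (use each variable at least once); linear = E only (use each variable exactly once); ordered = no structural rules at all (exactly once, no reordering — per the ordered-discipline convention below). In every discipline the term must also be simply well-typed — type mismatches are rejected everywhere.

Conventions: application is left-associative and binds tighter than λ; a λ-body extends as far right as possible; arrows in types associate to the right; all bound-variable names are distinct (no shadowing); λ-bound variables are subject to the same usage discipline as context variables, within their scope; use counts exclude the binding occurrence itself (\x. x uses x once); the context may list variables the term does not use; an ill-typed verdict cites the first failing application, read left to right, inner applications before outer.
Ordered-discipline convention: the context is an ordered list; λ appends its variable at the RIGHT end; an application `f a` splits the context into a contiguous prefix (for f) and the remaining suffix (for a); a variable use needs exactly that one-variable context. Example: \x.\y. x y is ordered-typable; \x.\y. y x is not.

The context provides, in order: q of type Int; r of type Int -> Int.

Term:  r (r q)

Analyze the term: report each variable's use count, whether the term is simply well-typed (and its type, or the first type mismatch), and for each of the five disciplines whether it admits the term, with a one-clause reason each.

counts: q=1, r=2
uses in reading order: r, r, q
typing: well-typed at Int
ordered ✗ (needs contraction — r ×2)
linear ✗ (needs contraction — r ×2)
affine ✗ (needs contraction — r ×2)
relevant ✓ (every one of q, r appears)
unrestricted ✓ (well-typed at Int; no restrictions here)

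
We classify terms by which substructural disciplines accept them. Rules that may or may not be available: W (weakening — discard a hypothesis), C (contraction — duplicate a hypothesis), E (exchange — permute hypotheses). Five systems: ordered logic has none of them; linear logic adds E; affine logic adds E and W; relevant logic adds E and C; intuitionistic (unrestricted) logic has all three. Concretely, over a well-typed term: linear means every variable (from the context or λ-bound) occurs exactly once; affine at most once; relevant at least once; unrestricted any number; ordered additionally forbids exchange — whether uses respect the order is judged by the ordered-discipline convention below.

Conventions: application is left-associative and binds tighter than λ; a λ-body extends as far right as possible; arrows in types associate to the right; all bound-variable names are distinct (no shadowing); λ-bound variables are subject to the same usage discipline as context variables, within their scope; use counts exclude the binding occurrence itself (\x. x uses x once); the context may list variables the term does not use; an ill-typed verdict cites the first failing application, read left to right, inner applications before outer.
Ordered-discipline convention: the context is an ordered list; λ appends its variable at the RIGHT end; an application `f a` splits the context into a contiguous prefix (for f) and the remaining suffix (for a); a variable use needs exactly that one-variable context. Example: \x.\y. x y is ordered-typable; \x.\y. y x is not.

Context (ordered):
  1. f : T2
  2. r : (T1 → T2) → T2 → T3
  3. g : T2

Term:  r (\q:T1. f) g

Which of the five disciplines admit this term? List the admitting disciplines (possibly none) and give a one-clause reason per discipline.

admitting disciplines: affine, unrestricted
counts: f: 1×; r: 1×; g: 1×; q (bound): 0×
order of uses: r, f, g
typing: ✓ — T3
ordered: ✗, unused: q — weakening required
linear: ✗, unused: q — weakening required
affine: ✓, no duplicate uses among f, r, g, q
relevant: ✗, unused: q — weakening required
unrestricted: ✓, well-typed at T3; no restrictions here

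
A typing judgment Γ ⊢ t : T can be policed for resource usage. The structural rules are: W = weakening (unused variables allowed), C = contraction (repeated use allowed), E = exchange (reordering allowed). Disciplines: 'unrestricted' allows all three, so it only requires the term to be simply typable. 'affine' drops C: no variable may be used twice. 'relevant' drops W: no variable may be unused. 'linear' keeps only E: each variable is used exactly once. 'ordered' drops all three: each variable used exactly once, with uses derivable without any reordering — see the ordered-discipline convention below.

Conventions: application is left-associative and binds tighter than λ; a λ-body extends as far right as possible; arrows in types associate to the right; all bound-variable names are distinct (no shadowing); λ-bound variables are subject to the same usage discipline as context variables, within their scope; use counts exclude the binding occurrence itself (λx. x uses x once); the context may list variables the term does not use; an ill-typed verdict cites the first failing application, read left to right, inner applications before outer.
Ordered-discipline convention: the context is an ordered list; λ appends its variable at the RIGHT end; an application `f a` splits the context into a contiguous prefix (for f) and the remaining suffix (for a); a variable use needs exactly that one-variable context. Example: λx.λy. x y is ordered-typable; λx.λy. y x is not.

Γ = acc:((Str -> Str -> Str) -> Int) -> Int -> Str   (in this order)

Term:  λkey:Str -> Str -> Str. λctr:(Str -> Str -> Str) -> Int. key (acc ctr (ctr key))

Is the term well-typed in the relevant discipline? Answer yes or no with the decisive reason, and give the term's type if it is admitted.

yes — every one of acc, key, ctr appears; term : (Str -> Str -> Str) -> ((Str -> Str -> Str) -> Int) -> Str -> Str
usage: acc ×1, key (λ-bound) ×2, ctr (λ-bound) ×2
order of uses: key, acc, ctr, ctr, key
typing: well-typed — term : (Str -> Str -> Str) -> ((Str -> Str -> Str) -> Int) -> Str -> Str
per-discipline verdicts: ordered ✗ · linear ✗ · affine ✗ · relevant ✓ · unrestricted ✓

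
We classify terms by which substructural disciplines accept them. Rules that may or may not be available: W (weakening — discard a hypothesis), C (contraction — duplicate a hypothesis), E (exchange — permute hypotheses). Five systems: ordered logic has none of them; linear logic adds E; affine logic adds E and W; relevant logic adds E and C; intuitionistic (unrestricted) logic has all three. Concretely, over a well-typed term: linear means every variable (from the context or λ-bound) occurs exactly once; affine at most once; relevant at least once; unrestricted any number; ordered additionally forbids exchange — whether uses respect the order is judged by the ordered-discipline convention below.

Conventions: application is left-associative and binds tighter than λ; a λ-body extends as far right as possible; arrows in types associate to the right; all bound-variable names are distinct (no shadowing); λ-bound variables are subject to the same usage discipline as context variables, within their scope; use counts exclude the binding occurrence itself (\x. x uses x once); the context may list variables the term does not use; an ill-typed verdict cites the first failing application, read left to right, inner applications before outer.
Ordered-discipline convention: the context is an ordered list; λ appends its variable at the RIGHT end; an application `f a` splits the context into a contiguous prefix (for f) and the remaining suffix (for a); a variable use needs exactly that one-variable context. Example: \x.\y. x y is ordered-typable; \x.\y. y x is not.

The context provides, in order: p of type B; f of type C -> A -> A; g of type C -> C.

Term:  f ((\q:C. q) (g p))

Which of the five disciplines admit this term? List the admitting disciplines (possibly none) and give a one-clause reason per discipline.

admitting disciplines: none
counts: p=1; f=1; g=1; q [bound]=1
use order (left to right): f, q, g, p
typing: ill-typed: an argument B mismatches the expected C
ordered ✗ (fails simple typing)
linear ✗ (a type mismatch blocks all five)
affine ✗ (the type mismatch rejects it)
relevant ✗ (not simply typable)
unrestricted ✗ (fails simple typing)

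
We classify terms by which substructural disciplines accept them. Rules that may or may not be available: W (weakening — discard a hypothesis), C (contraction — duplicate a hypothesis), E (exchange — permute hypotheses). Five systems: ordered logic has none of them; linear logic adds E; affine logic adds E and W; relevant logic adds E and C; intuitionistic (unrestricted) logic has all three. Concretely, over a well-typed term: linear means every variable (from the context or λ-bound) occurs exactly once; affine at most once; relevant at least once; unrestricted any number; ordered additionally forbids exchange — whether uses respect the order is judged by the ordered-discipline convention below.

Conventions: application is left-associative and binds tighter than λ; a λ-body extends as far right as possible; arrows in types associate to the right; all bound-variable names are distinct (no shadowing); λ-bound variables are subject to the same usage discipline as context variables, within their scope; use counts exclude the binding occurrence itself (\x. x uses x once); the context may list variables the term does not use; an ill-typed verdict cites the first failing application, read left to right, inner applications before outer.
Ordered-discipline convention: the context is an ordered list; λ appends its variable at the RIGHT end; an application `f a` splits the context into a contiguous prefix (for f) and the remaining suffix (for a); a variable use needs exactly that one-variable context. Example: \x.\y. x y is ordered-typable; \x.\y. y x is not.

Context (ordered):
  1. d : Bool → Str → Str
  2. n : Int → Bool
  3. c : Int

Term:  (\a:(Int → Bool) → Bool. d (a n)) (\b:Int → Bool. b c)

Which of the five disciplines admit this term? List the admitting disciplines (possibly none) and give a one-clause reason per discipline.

admitted in: linear, affine, relevant, unrestricted
usage: d ×1, n ×1, c ×1, a (bound) ×1, b (bound) ×1
left-to-right use order: d, a, n, b, c
typing: the term checks, with type Str → Str
ordered ✗ (no ordered split (uses run d, a, n, b, c))
linear ✓ (d, n, c, a, b: one use apiece)
affine ✓ (none of d, n, c, a, b used more than once)
relevant ✓ (d, n, c, a, b: all used, weakening unneeded)
unrestricted ✓ (typability at Str → Str is all that's needed)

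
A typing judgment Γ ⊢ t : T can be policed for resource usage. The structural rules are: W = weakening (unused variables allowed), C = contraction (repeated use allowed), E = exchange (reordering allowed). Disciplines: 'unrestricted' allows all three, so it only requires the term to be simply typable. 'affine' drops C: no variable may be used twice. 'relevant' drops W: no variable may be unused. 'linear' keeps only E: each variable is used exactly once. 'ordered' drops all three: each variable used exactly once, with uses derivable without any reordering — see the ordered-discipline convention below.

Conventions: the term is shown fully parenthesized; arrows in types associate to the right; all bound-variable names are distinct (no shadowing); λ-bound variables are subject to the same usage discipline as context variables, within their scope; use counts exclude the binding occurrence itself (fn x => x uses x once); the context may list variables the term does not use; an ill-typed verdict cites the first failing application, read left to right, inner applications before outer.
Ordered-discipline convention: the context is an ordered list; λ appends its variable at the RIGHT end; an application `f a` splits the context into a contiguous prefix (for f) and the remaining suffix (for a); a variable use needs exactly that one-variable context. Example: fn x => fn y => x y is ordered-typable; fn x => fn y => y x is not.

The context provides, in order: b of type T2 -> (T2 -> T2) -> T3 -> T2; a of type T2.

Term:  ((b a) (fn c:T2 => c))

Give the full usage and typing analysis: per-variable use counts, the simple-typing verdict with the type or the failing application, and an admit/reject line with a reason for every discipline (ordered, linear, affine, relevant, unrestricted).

variable uses: b: 1; a: 1; c (λ-bound): 1
uses in reading order: b, a, c
typing: well-typed at T3 -> T2
ordered: ✓, b, a, c: once each, no exchange needed
linear: ✓, b, a, c: one use apiece
affine: ✓, no duplicate uses among b, a, c
relevant: ✓, none of b, a, c goes unused
unrestricted: ✓, simply typable at T3 -> T2; W, C, E all held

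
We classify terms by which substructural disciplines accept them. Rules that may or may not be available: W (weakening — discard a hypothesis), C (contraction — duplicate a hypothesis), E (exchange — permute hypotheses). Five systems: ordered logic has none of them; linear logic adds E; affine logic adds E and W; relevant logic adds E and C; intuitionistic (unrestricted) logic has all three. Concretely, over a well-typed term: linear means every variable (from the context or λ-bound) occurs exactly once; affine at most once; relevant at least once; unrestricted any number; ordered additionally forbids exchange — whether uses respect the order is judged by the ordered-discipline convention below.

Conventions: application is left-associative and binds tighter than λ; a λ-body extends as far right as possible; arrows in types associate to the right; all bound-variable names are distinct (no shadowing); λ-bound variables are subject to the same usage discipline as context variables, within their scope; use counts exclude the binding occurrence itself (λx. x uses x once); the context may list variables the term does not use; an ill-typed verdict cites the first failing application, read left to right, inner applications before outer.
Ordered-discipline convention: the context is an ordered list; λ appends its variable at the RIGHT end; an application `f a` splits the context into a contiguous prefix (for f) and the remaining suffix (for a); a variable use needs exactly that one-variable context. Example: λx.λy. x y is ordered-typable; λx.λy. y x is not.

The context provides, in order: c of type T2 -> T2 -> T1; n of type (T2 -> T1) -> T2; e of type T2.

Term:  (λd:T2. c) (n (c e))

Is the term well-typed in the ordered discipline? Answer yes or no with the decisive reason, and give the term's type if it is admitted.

no — repeated use of c ×2; d left unused
variable uses: c=2, n=1, e=1, d (λ-bound)=0
use order (left to right): c, n, c, e
typing: well-typed at T2 -> T2 -> T1
summary: ordered ✗ · linear ✗ · affine ✗ · relevant ✗ · unrestricted ✓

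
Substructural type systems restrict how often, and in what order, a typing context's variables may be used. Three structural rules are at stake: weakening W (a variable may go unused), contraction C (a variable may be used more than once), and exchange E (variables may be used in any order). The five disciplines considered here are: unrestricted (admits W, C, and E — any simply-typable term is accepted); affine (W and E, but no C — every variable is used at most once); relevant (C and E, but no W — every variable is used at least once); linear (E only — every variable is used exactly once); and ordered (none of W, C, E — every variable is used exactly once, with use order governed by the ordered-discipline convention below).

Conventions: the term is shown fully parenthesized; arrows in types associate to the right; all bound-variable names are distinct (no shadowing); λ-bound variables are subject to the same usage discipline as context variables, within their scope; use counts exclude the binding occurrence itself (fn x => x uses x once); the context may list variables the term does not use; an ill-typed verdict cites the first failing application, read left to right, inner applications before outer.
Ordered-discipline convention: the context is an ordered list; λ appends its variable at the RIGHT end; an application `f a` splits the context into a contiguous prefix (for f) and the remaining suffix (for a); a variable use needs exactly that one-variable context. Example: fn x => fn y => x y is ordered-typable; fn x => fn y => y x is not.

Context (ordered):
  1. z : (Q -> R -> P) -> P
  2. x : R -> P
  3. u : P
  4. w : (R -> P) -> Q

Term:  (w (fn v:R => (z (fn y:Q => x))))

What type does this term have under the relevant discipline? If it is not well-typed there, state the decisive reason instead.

not well-typed under relevant — unused: u, v, y — weakening required
usage: z ×1; x ×1; u ×0; w ×1; v (λ-bound) ×0; y (λ-bound) ×0
left-to-right use order: w, z, x
typing: well-typed at Q
per-discipline verdicts: ordered ✗ · linear ✗ · affine ✓ · relevant ✗ · unrestricted ✓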